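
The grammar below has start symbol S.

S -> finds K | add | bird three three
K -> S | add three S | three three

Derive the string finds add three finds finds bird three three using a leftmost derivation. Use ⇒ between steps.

S ⇒ finds K   [S -> finds K]
finds K ⇒ finds add three S   [K -> add three S]
finds add three S ⇒ finds add three finds K   [S -> finds K]
finds add three finds K ⇒ finds add three finds S   [K -> S]
finds add three finds S ⇒ finds add three finds finds K   [S -> finds K]
finds add three finds finds K ⇒ finds add three finds finds S   [K -> S]
finds add three finds finds S ⇒ finds add three finds finds bird three three   [S -> bird three three]

S ⇒ finds K ⇒ finds add three S ⇒ finds add three finds K ⇒ finds add three finds S ⇒ finds add three finds finds K ⇒ finds add three finds finds S ⇒ finds add three finds finds bird three three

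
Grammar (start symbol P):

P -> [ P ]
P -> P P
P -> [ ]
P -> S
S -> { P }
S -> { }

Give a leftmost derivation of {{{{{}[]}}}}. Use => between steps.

P => S => {P} => {S} => {{P}} => {{S}} => {{{P}}} => {{{S}}} => {{{{P}}}} => {{{{PP}}}} => {{{{SP}}}} => {{{{{}P}}}} => {{{{{}[]}}}}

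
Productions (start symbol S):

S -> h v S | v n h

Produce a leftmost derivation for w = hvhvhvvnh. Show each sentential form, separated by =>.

S => hvS => hvhvS => hvhvhvS => hvhvhvvnh

S => hvS   [S -> h v S]
hvS => hvhvS   [S -> h v S]
hvhvS => hvhvhvS   [S -> h v S]
hvhvhvS => hvhvhvvnh   [S -> v n h]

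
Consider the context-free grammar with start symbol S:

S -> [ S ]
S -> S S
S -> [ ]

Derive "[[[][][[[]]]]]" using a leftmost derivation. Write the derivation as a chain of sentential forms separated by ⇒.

S ⇒ [S] ⇒ [[S]] ⇒ [[SS]] ⇒ [[[]S]] ⇒ [[[]SS]] ⇒ [[[][]S]] ⇒ [[[][][S]]] ⇒ [[[][][[S]]]] ⇒ [[[][][[[]]]]]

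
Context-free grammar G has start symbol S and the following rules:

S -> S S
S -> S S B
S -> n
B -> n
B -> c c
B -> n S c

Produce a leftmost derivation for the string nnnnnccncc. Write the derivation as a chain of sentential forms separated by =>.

S=>SSB=>SSBSB=>SSBSBSB=>SSSBSBSB=>nSSBSBSB=>nnSBSBSB=>nnnBSBSB=>nnnnSBSB=>nnnnnBSB=>nnnnnccSB=>nnnnnccnB=>nnnnnccncc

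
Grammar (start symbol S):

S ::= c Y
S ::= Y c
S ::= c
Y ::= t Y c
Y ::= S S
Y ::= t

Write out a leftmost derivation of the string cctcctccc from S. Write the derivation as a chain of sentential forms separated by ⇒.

S⇒cY⇒cSS⇒ccYS⇒ccSSS⇒ccYcSS⇒ccSScSS⇒ccYcScSS⇒cctcScSS⇒cctccYcSS⇒cctcctcSS⇒cctcctccS⇒cctcctccc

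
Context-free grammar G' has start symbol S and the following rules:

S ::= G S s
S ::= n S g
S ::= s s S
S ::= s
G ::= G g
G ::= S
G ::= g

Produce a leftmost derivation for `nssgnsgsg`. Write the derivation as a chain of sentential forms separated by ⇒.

S ⇒ nSg ⇒ nssSg ⇒ nssGSsg ⇒ nssgSsg ⇒ nssgnSgsg ⇒ nssgnsgsg

S ⇒ nSg   [S ::= n S g]
nSg ⇒ nssSg   [S ::= s s S]
nssSg ⇒ nssGSsg   [S ::= G S s]
nssGSsg ⇒ nssgSsg   [G ::= g]
nssgSsg ⇒ nssgnSgsg   [S ::= n S g]
nssgnSgsg ⇒ nssgnsgsg   [S ::= s]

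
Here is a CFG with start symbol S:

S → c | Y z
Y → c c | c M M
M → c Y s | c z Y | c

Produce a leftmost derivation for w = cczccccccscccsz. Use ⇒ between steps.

S ⇒ Yz ⇒ cMMz ⇒ cczYMz ⇒ cczcMMMz ⇒ cczccMMz ⇒ cczcccYsMz ⇒ cczccccMMsMz ⇒ cczcccccMsMz ⇒ cczccccccsMz ⇒ cczccccccscYsz ⇒ cczccccccscccsz

S ⇒ Yz   [S → Y z]
Yz ⇒ cMMz   [Y → c M M]
cMMz ⇒ cczYMz   [M → c z Y]
cczYMz ⇒ cczcMMMz   [Y → c M M]
cczcMMMz ⇒ cczccMMz   [M → c]
cczccMMz ⇒ cczcccYsMz   [M → c Y s]
cczcccYsMz ⇒ cczccccMMsMz   [Y → c M M]
cczccccMMsMz ⇒ cczcccccMsMz   [M → c]
cczcccccMsMz ⇒ cczccccccsMz   [M → c]
cczccccccsMz ⇒ cczccccccscYsz   [M → c Y s]
cczccccccscYsz ⇒ cczccccccscccsz   [Y → c c]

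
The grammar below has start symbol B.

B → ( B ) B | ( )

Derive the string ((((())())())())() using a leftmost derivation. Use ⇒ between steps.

B ⇒ (B)B   [B → ( B ) B]
(B)B ⇒ ((B)B)B   [B → ( B ) B]
((B)B)B ⇒ (((B)B)B)B   [B → ( B ) B]
(((B)B)B)B ⇒ ((((B)B)B)B)B   [B → ( B ) B]
((((B)B)B)B)B ⇒ ((((())B)B)B)B   [B → ( )]
((((())B)B)B)B ⇒ ((((())())B)B)B   [B → ( )]
((((())())B)B)B ⇒ ((((())())())B)B   [B → ( )]
((((())())())B)B ⇒ ((((())())())())B   [B → ( )]
((((())())())())B ⇒ ((((())())())())()   [B → ( )]

B⇒(B)B⇒((B)B)B⇒(((B)B)B)B⇒((((B)B)B)B)B⇒((((())B)B)B)B⇒((((())())B)B)B⇒((((())())())B)B⇒((((())())())())B⇒((((())())())())()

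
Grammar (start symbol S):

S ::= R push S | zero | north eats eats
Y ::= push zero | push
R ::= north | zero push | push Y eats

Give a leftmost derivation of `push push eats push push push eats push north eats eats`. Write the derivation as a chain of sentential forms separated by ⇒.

S ⇒ R push S ⇒ push Y eats push S ⇒ push push eats push S ⇒ push push eats push R push S ⇒ push push eats push push Y eats push S ⇒ push push eats push push push eats push S ⇒ push push eats push push push eats push north eats eats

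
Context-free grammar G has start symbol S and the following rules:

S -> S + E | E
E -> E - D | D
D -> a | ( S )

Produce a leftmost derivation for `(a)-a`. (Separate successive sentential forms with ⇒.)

S ⇒ E ⇒ E-D ⇒ D-D ⇒ (S)-D ⇒ (E)-D ⇒ (D)-D ⇒ (a)-D ⇒ (a)-a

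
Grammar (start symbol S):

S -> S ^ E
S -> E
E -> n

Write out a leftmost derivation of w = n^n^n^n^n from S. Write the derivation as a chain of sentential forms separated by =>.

S=>S^E=>S^E^E=>S^E^E^E=>S^E^E^E^E=>E^E^E^E^E=>n^E^E^E^E=>n^n^E^E^E=>n^n^n^E^E=>n^n^n^n^E=>n^n^n^n^n

S => S^E   [S -> S ^ E]
S^E => S^E^E   [S -> S ^ E]
S^E^E => S^E^E^E   [S -> S ^ E]
S^E^E^E => S^E^E^E^E   [S -> S ^ E]
S^E^E^E^E => E^E^E^E^E   [S -> E]
E^E^E^E^E => n^E^E^E^E   [E -> n]
n^E^E^E^E => n^n^E^E^E   [E -> n]
n^n^E^E^E => n^n^n^E^E   [E -> n]
n^n^n^E^E => n^n^n^n^E   [E -> n]
n^n^n^n^E => n^n^n^n^n   [E -> n]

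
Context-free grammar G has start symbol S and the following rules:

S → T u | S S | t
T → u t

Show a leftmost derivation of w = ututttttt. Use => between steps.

S => SS => SSS => SSSS => SSSSS => SSSSSS => TuSSSSS => utuSSSSS => utuSSSSSS => ututSSSSS => ututtSSSS => ututttSSS => ututtttSS => ututttttS => ututttttt

S => SS   [S → S S]
SS => SSS   [S → S S]
SSS => SSSS   [S → S S]
SSSS => SSSSS   [S → S S]
SSSSS => SSSSSS   [S → S S]
SSSSSS => TuSSSSS   [S → T u]
TuSSSSS => utuSSSSS   [T → u t]
utuSSSSS => utuSSSSSS   [S → S S]
utuSSSSSS => ututSSSSS   [S → t]
ututSSSSS => ututtSSSS   [S → t]
ututtSSSS => ututttSSS   [S → t]
ututttSSS => ututtttSS   [S → t]
ututtttSS => ututttttS   [S → t]
ututttttS => ututttttt   [S → t]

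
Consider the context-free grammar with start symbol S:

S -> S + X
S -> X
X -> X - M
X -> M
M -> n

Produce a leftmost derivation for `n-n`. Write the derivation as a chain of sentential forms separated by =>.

S => X   [S -> X]
X => X-M   [X -> X - M]
X-M => M-M   [X -> M]
M-M => n-M   [M -> n]
n-M => n-n   [M -> n]

S=>X=>X-M=>M-M=>n-M=>n-n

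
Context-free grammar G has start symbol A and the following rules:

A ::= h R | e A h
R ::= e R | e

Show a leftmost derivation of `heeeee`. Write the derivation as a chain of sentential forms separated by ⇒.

A⇒hR⇒heR⇒heeR⇒heeeR⇒heeeeR⇒heeeee

A ⇒ hR   [A ::= h R]
hR ⇒ heR   [R ::= e R]
heR ⇒ heeR   [R ::= e R]
heeR ⇒ heeeR   [R ::= e R]
heeeR ⇒ heeeeR   [R ::= e R]
heeeeR ⇒ heeeee   [R ::= e]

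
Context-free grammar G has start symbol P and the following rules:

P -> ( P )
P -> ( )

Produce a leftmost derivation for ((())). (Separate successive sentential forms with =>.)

P => (P) => ((P)) => ((()))

P => (P)   [P -> ( P )]
(P) => ((P))   [P -> ( P )]
((P)) => ((()))   [P -> ( )]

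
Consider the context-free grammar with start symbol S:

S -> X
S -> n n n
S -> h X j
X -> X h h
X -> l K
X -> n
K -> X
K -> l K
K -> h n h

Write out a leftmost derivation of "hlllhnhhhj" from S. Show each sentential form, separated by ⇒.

S ⇒ hXj   [S -> h X j]
hXj ⇒ hlKj   [X -> l K]
hlKj ⇒ hlXj   [K -> X]
hlXj ⇒ hlXhhj   [X -> X h h]
hlXhhj ⇒ hllKhhj   [X -> l K]
hllKhhj ⇒ hlllKhhj   [K -> l K]
hlllKhhj ⇒ hlllhnhhhj   [K -> h n h]

S⇒hXj⇒hlKj⇒hlXj⇒hlXhhj⇒hllKhhj⇒hlllKhhj⇒hlllhnhhhj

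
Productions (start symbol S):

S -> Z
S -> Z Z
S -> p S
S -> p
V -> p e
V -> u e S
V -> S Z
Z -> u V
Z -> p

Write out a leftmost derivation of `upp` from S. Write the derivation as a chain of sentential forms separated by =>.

S => Z => uV => uSZ => uZZ => upZ => upp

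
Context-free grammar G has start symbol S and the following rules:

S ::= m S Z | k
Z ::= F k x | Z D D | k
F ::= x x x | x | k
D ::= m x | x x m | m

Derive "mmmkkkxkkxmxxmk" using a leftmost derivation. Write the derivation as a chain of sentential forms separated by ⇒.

S ⇒ mSZ ⇒ mmSZZ ⇒ mmmSZZZ ⇒ mmmkZZZ ⇒ mmmkFkxZZ ⇒ mmmkkkxZZ ⇒ mmmkkkxZDDZ ⇒ mmmkkkxFkxDDZ ⇒ mmmkkkxkkxDDZ ⇒ mmmkkkxkkxmDZ ⇒ mmmkkkxkkxmxxmZ ⇒ mmmkkkxkkxmxxmk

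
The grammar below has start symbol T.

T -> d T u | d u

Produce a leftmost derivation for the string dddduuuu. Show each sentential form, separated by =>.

T => dTu => ddTuu => dddTuuu => dddduuuu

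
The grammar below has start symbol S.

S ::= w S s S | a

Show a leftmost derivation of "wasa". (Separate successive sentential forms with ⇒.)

S ⇒ wSsS   [S ::= w S s S]
wSsS ⇒ wasS   [S ::= a]
wasS ⇒ wasa   [S ::= a]

S ⇒ wSsS ⇒ wasS ⇒ wasa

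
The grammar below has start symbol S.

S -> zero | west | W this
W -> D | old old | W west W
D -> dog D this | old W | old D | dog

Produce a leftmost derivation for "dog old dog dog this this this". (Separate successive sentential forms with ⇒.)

S ⇒ W this ⇒ D this ⇒ dog D this this ⇒ dog old D this this ⇒ dog old dog D this this this ⇒ dog old dog dog this this this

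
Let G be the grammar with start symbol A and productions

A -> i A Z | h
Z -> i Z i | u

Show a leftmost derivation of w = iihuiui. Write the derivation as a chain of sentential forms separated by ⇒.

A ⇒ iAZ ⇒ iiAZZ ⇒ iihZZ ⇒ iihuZ ⇒ iihuiZi ⇒ iihuiui

A ⇒ iAZ   [A -> i A Z]
iAZ ⇒ iiAZZ   [A -> i A Z]
iiAZZ ⇒ iihZZ   [A -> h]
iihZZ ⇒ iihuZ   [Z -> u]
iihuZ ⇒ iihuiZi   [Z -> i Z i]
iihuiZi ⇒ iihuiui   [Z -> u]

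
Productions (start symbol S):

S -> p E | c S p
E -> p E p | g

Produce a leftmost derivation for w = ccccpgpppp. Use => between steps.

S => cSp   [S -> c S p]
cSp => ccSpp   [S -> c S p]
ccSpp => cccSppp   [S -> c S p]
cccSppp => ccccSpppp   [S -> c S p]
ccccSpppp => ccccpEpppp   [S -> p E]
ccccpEpppp => ccccpgpppp   [E -> g]

S=>cSp=>ccSpp=>cccSppp=>ccccSpppp=>ccccpEpppp=>ccccpgpppp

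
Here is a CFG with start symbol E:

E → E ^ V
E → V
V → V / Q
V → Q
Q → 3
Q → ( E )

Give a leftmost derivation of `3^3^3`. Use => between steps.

E=>E^V=>E^V^V=>V^V^V=>Q^V^V=>3^V^V=>3^Q^V=>3^3^V=>3^3^Q=>3^3^3

E => E^V   [E → E ^ V]
E^V => E^V^V   [E → E ^ V]
E^V^V => V^V^V   [E → V]
V^V^V => Q^V^V   [V → Q]
Q^V^V => 3^V^V   [Q → 3]
3^V^V => 3^Q^V   [V → Q]
3^Q^V => 3^3^V   [Q → 3]
3^3^V => 3^3^Q   [V → Q]
3^3^Q => 3^3^3   [Q → 3]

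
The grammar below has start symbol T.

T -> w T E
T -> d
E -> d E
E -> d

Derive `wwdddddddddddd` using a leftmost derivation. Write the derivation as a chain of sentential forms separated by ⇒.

T ⇒ wTE ⇒ wwTEE ⇒ wwdEE ⇒ wwddEE ⇒ wwdddE ⇒ wwddddE ⇒ wwdddddE ⇒ wwddddddE ⇒ wwdddddddE ⇒ wwddddddddE ⇒ wwdddddddddE ⇒ wwddddddddddE ⇒ wwdddddddddddE ⇒ wwdddddddddddd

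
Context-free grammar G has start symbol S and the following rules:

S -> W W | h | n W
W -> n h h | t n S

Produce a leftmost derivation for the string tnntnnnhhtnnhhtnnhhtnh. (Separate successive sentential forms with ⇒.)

S ⇒ WW   [S -> W W]
WW ⇒ tnSW   [W -> t n S]
tnSW ⇒ tnnWW   [S -> n W]
tnnWW ⇒ tnntnSW   [W -> t n S]
tnntnSW ⇒ tnntnnWW   [S -> n W]
tnntnnWW ⇒ tnntnnnhhW   [W -> n h h]
tnntnnnhhW ⇒ tnntnnnhhtnS   [W -> t n S]
tnntnnnhhtnS ⇒ tnntnnnhhtnWW   [S -> W W]
tnntnnnhhtnWW ⇒ tnntnnnhhtnnhhW   [W -> n h h]
tnntnnnhhtnnhhW ⇒ tnntnnnhhtnnhhtnS   [W -> t n S]
tnntnnnhhtnnhhtnS ⇒ tnntnnnhhtnnhhtnWW   [S -> W W]
tnntnnnhhtnnhhtnWW ⇒ tnntnnnhhtnnhhtnnhhW   [W -> n h h]
tnntnnnhhtnnhhtnnhhW ⇒ tnntnnnhhtnnhhtnnhhtnS   [W -> t n S]
tnntnnnhhtnnhhtnnhhtnS ⇒ tnntnnnhhtnnhhtnnhhtnh   [S -> h]

S ⇒ WW ⇒ tnSW ⇒ tnnWW ⇒ tnntnSW ⇒ tnntnnWW ⇒ tnntnnnhhW ⇒ tnntnnnhhtnS ⇒ tnntnnnhhtnWW ⇒ tnntnnnhhtnnhhW ⇒ tnntnnnhhtnnhhtnS ⇒ tnntnnnhhtnnhhtnWW ⇒ tnntnnnhhtnnhhtnnhhW ⇒ tnntnnnhhtnnhhtnnhhtnS ⇒ tnntnnnhhtnnhhtnnhhtnh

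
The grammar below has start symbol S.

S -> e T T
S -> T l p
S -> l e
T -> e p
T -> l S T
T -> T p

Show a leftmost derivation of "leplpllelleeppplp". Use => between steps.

S => Tlp => Tplp => lSTplp => lTlpTplp => leplpTplp => leplpTpplp => leplplSTpplp => leplplleTpplp => leplpllelSTpplp => leplpllelleTpplp => leplpllelleeppplp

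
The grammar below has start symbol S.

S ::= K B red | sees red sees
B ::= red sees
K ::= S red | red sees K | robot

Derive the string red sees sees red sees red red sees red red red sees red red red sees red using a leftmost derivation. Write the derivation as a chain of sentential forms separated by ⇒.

S ⇒ K B red ⇒ S red B red ⇒ K B red red B red ⇒ S red B red red B red ⇒ K B red red B red red B red ⇒ red sees K B red red B red red B red ⇒ red sees S red B red red B red red B red ⇒ red sees sees red sees red B red red B red red B red ⇒ red sees sees red sees red red sees red red B red red B red ⇒ red sees sees red sees red red sees red red red sees red red B red ⇒ red sees sees red sees red red sees red red red sees red red red sees red

S ⇒ K B red   [S ::= K B red]
K B red ⇒ S red B red   [K ::= S red]
S red B red ⇒ K B red red B red   [S ::= K B red]
K B red red B red ⇒ S red B red red B red   [K ::= S red]
S red B red red B red ⇒ K B red red B red red B red   [S ::= K B red]
K B red red B red red B red ⇒ red sees K B red red B red red B red   [K ::= red sees K]
red sees K B red red B red red B red ⇒ red sees S red B red red B red red B red   [K ::= S red]
red sees S red B red red B red red B red ⇒ red sees sees red sees red B red red B red red B red   [S ::= sees red sees]
red sees sees red sees red B red red B red red B red ⇒ red sees sees red sees red red sees red red B red red B red   [B ::= red sees]
red sees sees red sees red red sees red red B red red B red ⇒ red sees sees red sees red red sees red red red sees red red B red   [B ::= red sees]
red sees sees red sees red red sees red red red sees red red B red ⇒ red sees sees red sees red red sees red red red sees red red red sees red   [B ::= red sees]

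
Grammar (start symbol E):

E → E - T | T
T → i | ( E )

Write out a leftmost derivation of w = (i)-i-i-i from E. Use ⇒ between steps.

E ⇒ E-T   [E → E - T]
E-T ⇒ E-T-T   [E → E - T]
E-T-T ⇒ E-T-T-T   [E → E - T]
E-T-T-T ⇒ T-T-T-T   [E → T]
T-T-T-T ⇒ (E)-T-T-T   [T → ( E )]
(E)-T-T-T ⇒ (T)-T-T-T   [E → T]
(T)-T-T-T ⇒ (i)-T-T-T   [T → i]
(i)-T-T-T ⇒ (i)-i-T-T   [T → i]
(i)-i-T-T ⇒ (i)-i-i-T   [T → i]
(i)-i-i-T ⇒ (i)-i-i-i   [T → i]

E ⇒ E-T ⇒ E-T-T ⇒ E-T-T-T ⇒ T-T-T-T ⇒ (E)-T-T-T ⇒ (T)-T-T-T ⇒ (i)-T-T-T ⇒ (i)-i-T-T ⇒ (i)-i-i-T ⇒ (i)-i-i-i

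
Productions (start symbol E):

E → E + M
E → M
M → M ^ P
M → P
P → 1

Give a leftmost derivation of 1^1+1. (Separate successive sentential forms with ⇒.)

E ⇒ E+M ⇒ M+M ⇒ M^P+M ⇒ P^P+M ⇒ 1^P+M ⇒ 1^1+M ⇒ 1^1+P ⇒ 1^1+1

E ⇒ E+M   [E → E + M]
E+M ⇒ M+M   [E → M]
M+M ⇒ M^P+M   [M → M ^ P]
M^P+M ⇒ P^P+M   [M → P]
P^P+M ⇒ 1^P+M   [P → 1]
1^P+M ⇒ 1^1+M   [P → 1]
1^1+M ⇒ 1^1+P   [M → P]
1^1+P ⇒ 1^1+1   [P → 1]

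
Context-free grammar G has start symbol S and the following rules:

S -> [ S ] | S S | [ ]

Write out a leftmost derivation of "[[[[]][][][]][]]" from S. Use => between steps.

S => [S]   [S -> [ S ]]
[S] => [SS]   [S -> S S]
[SS] => [[S]S]   [S -> [ S ]]
[[S]S] => [[SS]S]   [S -> S S]
[[SS]S] => [[SSS]S]   [S -> S S]
[[SSS]S] => [[SSSS]S]   [S -> S S]
[[SSSS]S] => [[[S]SSS]S]   [S -> [ S ]]
[[[S]SSS]S] => [[[[]]SSS]S]   [S -> [ ]]
[[[[]]SSS]S] => [[[[]][]SS]S]   [S -> [ ]]
[[[[]][]SS]S] => [[[[]][][]S]S]   [S -> [ ]]
[[[[]][][]S]S] => [[[[]][][][]]S]   [S -> [ ]]
[[[[]][][][]]S] => [[[[]][][][]][]]   [S -> [ ]]

S => [S] => [SS] => [[S]S] => [[SS]S] => [[SSS]S] => [[SSSS]S] => [[[S]SSS]S] => [[[[]]SSS]S] => [[[[]][]SS]S] => [[[[]][][]S]S] => [[[[]][][][]]S] => [[[[]][][][]][]]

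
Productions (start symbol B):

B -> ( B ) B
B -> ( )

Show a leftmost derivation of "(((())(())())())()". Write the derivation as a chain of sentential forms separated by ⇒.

B ⇒ (B)B ⇒ ((B)B)B ⇒ (((B)B)B)B ⇒ (((())B)B)B ⇒ (((())(B)B)B)B ⇒ (((())(())B)B)B ⇒ (((())(())())B)B ⇒ (((())(())())())B ⇒ (((())(())())())()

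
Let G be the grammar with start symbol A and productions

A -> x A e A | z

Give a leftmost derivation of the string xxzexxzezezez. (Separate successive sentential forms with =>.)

A => xAeA => xxAeAeA => xxzeAeA => xxzexAeAeA => xxzexxAeAeAeA => xxzexxzeAeAeA => xxzexxzezeAeA => xxzexxzezezeA => xxzexxzezezez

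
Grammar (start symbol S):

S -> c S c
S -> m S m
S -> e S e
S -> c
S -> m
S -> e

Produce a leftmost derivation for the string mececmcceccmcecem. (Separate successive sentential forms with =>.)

S=>mSm=>meSem=>mecScem=>meceSecem=>mececScecem=>mececmSmcecem=>mececmcScmcecem=>mececmccSccmcecem=>mececmcceccmcecem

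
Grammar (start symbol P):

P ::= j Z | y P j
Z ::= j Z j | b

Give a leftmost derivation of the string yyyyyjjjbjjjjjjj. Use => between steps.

P => yPj => yyPjj => yyyPjjj => yyyyPjjjj => yyyyyPjjjjj => yyyyyjZjjjjj => yyyyyjjZjjjjjj => yyyyyjjjZjjjjjjj => yyyyyjjjbjjjjjjj

P => yPj   [P ::= y P j]
yPj => yyPjj   [P ::= y P j]
yyPjj => yyyPjjj   [P ::= y P j]
yyyPjjj => yyyyPjjjj   [P ::= y P j]
yyyyPjjjj => yyyyyPjjjjj   [P ::= y P j]
yyyyyPjjjjj => yyyyyjZjjjjj   [P ::= j Z]
yyyyyjZjjjjj => yyyyyjjZjjjjjj   [Z ::= j Z j]
yyyyyjjZjjjjjj => yyyyyjjjZjjjjjjj   [Z ::= j Z j]
yyyyyjjjZjjjjjjj => yyyyyjjjbjjjjjjj   [Z ::= b]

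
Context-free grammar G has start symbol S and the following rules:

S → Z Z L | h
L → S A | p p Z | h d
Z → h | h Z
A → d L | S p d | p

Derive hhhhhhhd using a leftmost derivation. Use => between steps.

S => ZZL => hZL => hhZL => hhhZL => hhhhZL => hhhhhZL => hhhhhhL => hhhhhhhd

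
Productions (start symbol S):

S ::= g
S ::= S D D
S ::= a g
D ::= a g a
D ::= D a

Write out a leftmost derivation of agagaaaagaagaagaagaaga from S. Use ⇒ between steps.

S ⇒ SDD   [S ::= S D D]
SDD ⇒ SDDDD   [S ::= S D D]
SDDDD ⇒ SDDDDDD   [S ::= S D D]
SDDDDDD ⇒ agDDDDDD   [S ::= a g]
agDDDDDD ⇒ agDaDDDDD   [D ::= D a]
agDaDDDDD ⇒ agDaaDDDDD   [D ::= D a]
agDaaDDDDD ⇒ agagaaaDDDDD   [D ::= a g a]
agagaaaDDDDD ⇒ agagaaaagaDDDD   [D ::= a g a]
agagaaaagaDDDD ⇒ agagaaaagaagaDDD   [D ::= a g a]
agagaaaagaagaDDD ⇒ agagaaaagaagaagaDD   [D ::= a g a]
agagaaaagaagaagaDD ⇒ agagaaaagaagaagaagaD   [D ::= a g a]
agagaaaagaagaagaagaD ⇒ agagaaaagaagaagaagaaga   [D ::= a g a]

S ⇒ SDD ⇒ SDDDD ⇒ SDDDDDD ⇒ agDDDDDD ⇒ agDaDDDDD ⇒ agDaaDDDDD ⇒ agagaaaDDDDD ⇒ agagaaaagaDDDD ⇒ agagaaaagaagaDDD ⇒ agagaaaagaagaagaDD ⇒ agagaaaagaagaagaagaD ⇒ agagaaaagaagaagaagaaga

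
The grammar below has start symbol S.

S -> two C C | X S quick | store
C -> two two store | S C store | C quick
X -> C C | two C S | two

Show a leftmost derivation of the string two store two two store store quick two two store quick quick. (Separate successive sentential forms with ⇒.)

S ⇒ two C C   [S -> two C C]
two C C ⇒ two C quick C   [C -> C quick]
two C quick C ⇒ two S C store quick C   [C -> S C store]
two S C store quick C ⇒ two store C store quick C   [S -> store]
two store C store quick C ⇒ two store two two store store quick C   [C -> two two store]
two store two two store store quick C ⇒ two store two two store store quick C quick   [C -> C quick]
two store two two store store quick C quick ⇒ two store two two store store quick C quick quick   [C -> C quick]
two store two two store store quick C quick quick ⇒ two store two two store store quick two two store quick quick   [C -> two two store]

S ⇒ two C C ⇒ two C quick C ⇒ two S C store quick C ⇒ two store C store quick C ⇒ two store two two store store quick C ⇒ two store two two store store quick C quick ⇒ two store two two store store quick C quick quick ⇒ two store two two store store quick two two store quick quick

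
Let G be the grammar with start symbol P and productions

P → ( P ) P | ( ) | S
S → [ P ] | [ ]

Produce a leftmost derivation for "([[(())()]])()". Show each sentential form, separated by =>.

P => (P)P   [P → ( P ) P]
(P)P => (S)P   [P → S]
(S)P => ([P])P   [S → [ P ]]
([P])P => ([S])P   [P → S]
([S])P => ([[P]])P   [S → [ P ]]
([[P]])P => ([[(P)P]])P   [P → ( P ) P]
([[(P)P]])P => ([[(())P]])P   [P → ( )]
([[(())P]])P => ([[(())()]])P   [P → ( )]
([[(())()]])P => ([[(())()]])()   [P → ( )]

P => (P)P => (S)P => ([P])P => ([S])P => ([[P]])P => ([[(P)P]])P => ([[(())P]])P => ([[(())()]])P => ([[(())()]])()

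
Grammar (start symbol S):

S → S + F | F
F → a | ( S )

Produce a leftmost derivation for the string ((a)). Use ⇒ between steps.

S ⇒ F ⇒ (S) ⇒ (F) ⇒ ((S)) ⇒ ((F)) ⇒ ((a))

S ⇒ F   [S → F]
F ⇒ (S)   [F → ( S )]
(S) ⇒ (F)   [S → F]
(F) ⇒ ((S))   [F → ( S )]
((S)) ⇒ ((F))   [S → F]
((F)) ⇒ ((a))   [F → a]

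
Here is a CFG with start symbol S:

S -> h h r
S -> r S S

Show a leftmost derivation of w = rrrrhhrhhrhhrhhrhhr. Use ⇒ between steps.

S ⇒ rSS   [S -> r S S]
rSS ⇒ rrSSS   [S -> r S S]
rrSSS ⇒ rrrSSSS   [S -> r S S]
rrrSSSS ⇒ rrrrSSSSS   [S -> r S S]
rrrrSSSSS ⇒ rrrrhhrSSSS   [S -> h h r]
rrrrhhrSSSS ⇒ rrrrhhrhhrSSS   [S -> h h r]
rrrrhhrhhrSSS ⇒ rrrrhhrhhrhhrSS   [S -> h h r]
rrrrhhrhhrhhrSS ⇒ rrrrhhrhhrhhrhhrS   [S -> h h r]
rrrrhhrhhrhhrhhrS ⇒ rrrrhhrhhrhhrhhrhhr   [S -> h h r]

S ⇒ rSS ⇒ rrSSS ⇒ rrrSSSS ⇒ rrrrSSSSS ⇒ rrrrhhrSSSS ⇒ rrrrhhrhhrSSS ⇒ rrrrhhrhhrhhrSS ⇒ rrrrhhrhhrhhrhhrS ⇒ rrrrhhrhhrhhrhhrhhr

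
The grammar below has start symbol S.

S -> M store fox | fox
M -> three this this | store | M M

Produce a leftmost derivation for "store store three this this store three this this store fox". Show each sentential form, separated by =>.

S => M store fox => M M store fox => M M M store fox => M M M M store fox => store M M M store fox => store M M M M store fox => store store M M M store fox => store store three this this M M store fox => store store three this this store M store fox => store store three this this store three this this store fox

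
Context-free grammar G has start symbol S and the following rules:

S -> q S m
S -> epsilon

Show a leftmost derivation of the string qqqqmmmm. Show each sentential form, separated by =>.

S => qSm   [S -> q S m]
qSm => qqSmm   [S -> q S m]
qqSmm => qqqSmmm   [S -> q S m]
qqqSmmm => qqqqSmmmm   [S -> q S m]
qqqqSmmmm => qqqqmmmm   [S -> epsilon]

S => qSm => qqSmm => qqqSmmm => qqqqSmmmm => qqqqmmmm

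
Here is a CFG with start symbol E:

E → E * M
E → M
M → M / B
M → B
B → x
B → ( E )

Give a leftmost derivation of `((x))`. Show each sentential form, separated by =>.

E=>M=>B=>(E)=>(M)=>(B)=>((E))=>((M))=>((B))=>((x))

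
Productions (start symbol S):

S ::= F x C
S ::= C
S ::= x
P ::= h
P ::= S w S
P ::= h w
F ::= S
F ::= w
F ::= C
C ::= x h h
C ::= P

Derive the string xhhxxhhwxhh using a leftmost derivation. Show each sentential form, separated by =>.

S => C => P => SwS => FxCwS => CxCwS => xhhxCwS => xhhxxhhwS => xhhxxhhwC => xhhxxhhwxhh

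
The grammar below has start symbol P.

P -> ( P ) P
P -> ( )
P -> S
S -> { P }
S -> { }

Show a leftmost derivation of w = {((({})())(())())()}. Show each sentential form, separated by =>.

P => S => {P} => {(P)P} => {((P)P)P} => {(((P)P)P)P} => {(((S)P)P)P} => {((({})P)P)P} => {((({})())P)P} => {((({})())(P)P)P} => {((({})())(())P)P} => {((({})())(())())P} => {((({})())(())())()}

P => S   [P -> S]
S => {P}   [S -> { P }]
{P} => {(P)P}   [P -> ( P ) P]
{(P)P} => {((P)P)P}   [P -> ( P ) P]
{((P)P)P} => {(((P)P)P)P}   [P -> ( P ) P]
{(((P)P)P)P} => {(((S)P)P)P}   [P -> S]
{(((S)P)P)P} => {((({})P)P)P}   [S -> { }]
{((({})P)P)P} => {((({})())P)P}   [P -> ( )]
{((({})())P)P} => {((({})())(P)P)P}   [P -> ( P ) P]
{((({})())(P)P)P} => {((({})())(())P)P}   [P -> ( )]
{((({})())(())P)P} => {((({})())(())())P}   [P -> ( )]
{((({})())(())())P} => {((({})())(())())()}   [P -> ( )]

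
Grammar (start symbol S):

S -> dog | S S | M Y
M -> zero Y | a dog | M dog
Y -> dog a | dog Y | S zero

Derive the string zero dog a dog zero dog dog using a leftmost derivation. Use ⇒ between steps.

S ⇒ S S   [S -> S S]
S S ⇒ S S S   [S -> S S]
S S S ⇒ M Y S S   [S -> M Y]
M Y S S ⇒ zero Y Y S S   [M -> zero Y]
zero Y Y S S ⇒ zero dog a Y S S   [Y -> dog a]
zero dog a Y S S ⇒ zero dog a S zero S S   [Y -> S zero]
zero dog a S zero S S ⇒ zero dog a dog zero S S   [S -> dog]
zero dog a dog zero S S ⇒ zero dog a dog zero dog S   [S -> dog]
zero dog a dog zero dog S ⇒ zero dog a dog zero dog dog   [S -> dog]

S ⇒ S S ⇒ S S S ⇒ M Y S S ⇒ zero Y Y S S ⇒ zero dog a Y S S ⇒ zero dog a S zero S S ⇒ zero dog a dog zero S S ⇒ zero dog a dog zero dog S ⇒ zero dog a dog zero dog dog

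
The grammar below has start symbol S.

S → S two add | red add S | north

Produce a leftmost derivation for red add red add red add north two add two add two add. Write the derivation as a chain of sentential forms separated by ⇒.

S ⇒ S two add ⇒ red add S two add ⇒ red add S two add two add ⇒ red add S two add two add two add ⇒ red add red add S two add two add two add ⇒ red add red add red add S two add two add two add ⇒ red add red add red add north two add two add two add

S ⇒ S two add   [S → S two add]
S two add ⇒ red add S two add   [S → red add S]
red add S two add ⇒ red add S two add two add   [S → S two add]
red add S two add two add ⇒ red add S two add two add two add   [S → S two add]
red add S two add two add two add ⇒ red add red add S two add two add two add   [S → red add S]
red add red add S two add two add two add ⇒ red add red add red add S two add two add two add   [S → red add S]
red add red add red add S two add two add two add ⇒ red add red add red add north two add two add two add   [S → north]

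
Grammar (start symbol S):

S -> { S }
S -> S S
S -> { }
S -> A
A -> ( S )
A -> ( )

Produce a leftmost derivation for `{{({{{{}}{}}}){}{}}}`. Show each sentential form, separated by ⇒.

S⇒{S}⇒{{S}}⇒{{SS}}⇒{{SSS}}⇒{{ASS}}⇒{{(S)SS}}⇒{{({S})SS}}⇒{{({{S}})SS}}⇒{{({{SS}})SS}}⇒{{({{{S}S}})SS}}⇒{{({{{{}}S}})SS}}⇒{{({{{{}}{}}})SS}}⇒{{({{{{}}{}}}){}S}}⇒{{({{{{}}{}}}){}{}}}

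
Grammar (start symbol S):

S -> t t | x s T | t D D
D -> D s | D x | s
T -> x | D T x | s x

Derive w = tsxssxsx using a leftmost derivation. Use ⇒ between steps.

S ⇒ tDD   [S -> t D D]
tDD ⇒ tDsD   [D -> D s]
tDsD ⇒ tDxsD   [D -> D x]
tDxsD ⇒ tsxsD   [D -> s]
tsxsD ⇒ tsxsDx   [D -> D x]
tsxsDx ⇒ tsxsDsx   [D -> D s]
tsxsDsx ⇒ tsxsDxsx   [D -> D x]
tsxsDxsx ⇒ tsxssxsx   [D -> s]

S ⇒ tDD ⇒ tDsD ⇒ tDxsD ⇒ tsxsD ⇒ tsxsDx ⇒ tsxsDsx ⇒ tsxsDxsx ⇒ tsxssxsx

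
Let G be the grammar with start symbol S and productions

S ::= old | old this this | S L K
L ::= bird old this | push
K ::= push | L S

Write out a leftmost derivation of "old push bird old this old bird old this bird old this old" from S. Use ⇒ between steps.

S ⇒ S L K ⇒ S L K L K ⇒ old L K L K ⇒ old push K L K ⇒ old push L S L K ⇒ old push bird old this S L K ⇒ old push bird old this old L K ⇒ old push bird old this old bird old this K ⇒ old push bird old this old bird old this L S ⇒ old push bird old this old bird old this bird old this S ⇒ old push bird old this old bird old this bird old this old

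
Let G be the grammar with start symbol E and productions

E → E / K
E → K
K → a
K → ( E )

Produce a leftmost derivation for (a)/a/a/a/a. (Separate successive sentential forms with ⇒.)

E ⇒ E/K ⇒ E/K/K ⇒ E/K/K/K ⇒ E/K/K/K/K ⇒ K/K/K/K/K ⇒ (E)/K/K/K/K ⇒ (K)/K/K/K/K ⇒ (a)/K/K/K/K ⇒ (a)/a/K/K/K ⇒ (a)/a/a/K/K ⇒ (a)/a/a/a/K ⇒ (a)/a/a/a/a

E ⇒ E/K   [E → E / K]
E/K ⇒ E/K/K   [E → E / K]
E/K/K ⇒ E/K/K/K   [E → E / K]
E/K/K/K ⇒ E/K/K/K/K   [E → E / K]
E/K/K/K/K ⇒ K/K/K/K/K   [E → K]
K/K/K/K/K ⇒ (E)/K/K/K/K   [K → ( E )]
(E)/K/K/K/K ⇒ (K)/K/K/K/K   [E → K]
(K)/K/K/K/K ⇒ (a)/K/K/K/K   [K → a]
(a)/K/K/K/K ⇒ (a)/a/K/K/K   [K → a]
(a)/a/K/K/K ⇒ (a)/a/a/K/K   [K → a]
(a)/a/a/K/K ⇒ (a)/a/a/a/K   [K → a]
(a)/a/a/a/K ⇒ (a)/a/a/a/a   [K → a]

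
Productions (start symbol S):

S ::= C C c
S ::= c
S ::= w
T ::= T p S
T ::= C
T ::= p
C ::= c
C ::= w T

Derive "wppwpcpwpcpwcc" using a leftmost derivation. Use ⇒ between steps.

S ⇒ CCc ⇒ wTCc ⇒ wTpSCc ⇒ wTpSpSCc ⇒ wTpSpSpSCc ⇒ wTpSpSpSpSCc ⇒ wTpSpSpSpSpSCc ⇒ wppSpSpSpSpSCc ⇒ wppwpSpSpSpSCc ⇒ wppwpcpSpSpSCc ⇒ wppwpcpwpSpSCc ⇒ wppwpcpwpcpSCc ⇒ wppwpcpwpcpwCc ⇒ wppwpcpwpcpwcc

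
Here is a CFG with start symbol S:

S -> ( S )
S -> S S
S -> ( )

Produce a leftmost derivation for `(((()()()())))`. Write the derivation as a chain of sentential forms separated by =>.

S=>(S)=>((S))=>(((S)))=>(((SS)))=>(((SSS)))=>(((()SS)))=>(((()()S)))=>(((()()SS)))=>(((()()()S)))=>(((()()()())))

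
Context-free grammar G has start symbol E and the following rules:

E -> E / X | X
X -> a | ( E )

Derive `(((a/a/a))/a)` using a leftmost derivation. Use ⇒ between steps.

E ⇒ X ⇒ (E) ⇒ (E/X) ⇒ (X/X) ⇒ ((E)/X) ⇒ ((X)/X) ⇒ (((E))/X) ⇒ (((E/X))/X) ⇒ (((E/X/X))/X) ⇒ (((X/X/X))/X) ⇒ (((a/X/X))/X) ⇒ (((a/a/X))/X) ⇒ (((a/a/a))/X) ⇒ (((a/a/a))/a)

E ⇒ X   [E -> X]
X ⇒ (E)   [X -> ( E )]
(E) ⇒ (E/X)   [E -> E / X]
(E/X) ⇒ (X/X)   [E -> X]
(X/X) ⇒ ((E)/X)   [X -> ( E )]
((E)/X) ⇒ ((X)/X)   [E -> X]
((X)/X) ⇒ (((E))/X)   [X -> ( E )]
(((E))/X) ⇒ (((E/X))/X)   [E -> E / X]
(((E/X))/X) ⇒ (((E/X/X))/X)   [E -> E / X]
(((E/X/X))/X) ⇒ (((X/X/X))/X)   [E -> X]
(((X/X/X))/X) ⇒ (((a/X/X))/X)   [X -> a]
(((a/X/X))/X) ⇒ (((a/a/X))/X)   [X -> a]
(((a/a/X))/X) ⇒ (((a/a/a))/X)   [X -> a]
(((a/a/a))/X) ⇒ (((a/a/a))/a)   [X -> a]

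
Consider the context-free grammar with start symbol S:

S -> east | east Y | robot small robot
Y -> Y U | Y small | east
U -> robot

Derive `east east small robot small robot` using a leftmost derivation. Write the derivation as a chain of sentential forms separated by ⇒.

S ⇒ east Y   [S -> east Y]
east Y ⇒ east Y U   [Y -> Y U]
east Y U ⇒ east Y small U   [Y -> Y small]
east Y small U ⇒ east Y U small U   [Y -> Y U]
east Y U small U ⇒ east Y small U small U   [Y -> Y small]
east Y small U small U ⇒ east east small U small U   [Y -> east]
east east small U small U ⇒ east east small robot small U   [U -> robot]
east east small robot small U ⇒ east east small robot small robot   [U -> robot]

S ⇒ east Y ⇒ east Y U ⇒ east Y small U ⇒ east Y U small U ⇒ east Y small U small U ⇒ east east small U small U ⇒ east east small robot small U ⇒ east east small robot small robot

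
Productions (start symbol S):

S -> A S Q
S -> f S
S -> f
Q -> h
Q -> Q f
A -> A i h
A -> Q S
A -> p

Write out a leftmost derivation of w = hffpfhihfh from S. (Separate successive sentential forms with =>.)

S=>ASQ=>AihSQ=>QSihSQ=>QfSihSQ=>QffSihSQ=>hffSihSQ=>hffASQihSQ=>hffpSQihSQ=>hffpfQihSQ=>hffpfhihSQ=>hffpfhihfQ=>hffpfhihfh

S => ASQ   [S -> A S Q]
ASQ => AihSQ   [A -> A i h]
AihSQ => QSihSQ   [A -> Q S]
QSihSQ => QfSihSQ   [Q -> Q f]
QfSihSQ => QffSihSQ   [Q -> Q f]
QffSihSQ => hffSihSQ   [Q -> h]
hffSihSQ => hffASQihSQ   [S -> A S Q]
hffASQihSQ => hffpSQihSQ   [A -> p]
hffpSQihSQ => hffpfQihSQ   [S -> f]
hffpfQihSQ => hffpfhihSQ   [Q -> h]
hffpfhihSQ => hffpfhihfQ   [S -> f]
hffpfhihfQ => hffpfhihfh   [Q -> h]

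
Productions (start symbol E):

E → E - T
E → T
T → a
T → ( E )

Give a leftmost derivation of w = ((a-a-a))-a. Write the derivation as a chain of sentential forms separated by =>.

E => E-T => T-T => (E)-T => (T)-T => ((E))-T => ((E-T))-T => ((E-T-T))-T => ((T-T-T))-T => ((a-T-T))-T => ((a-a-T))-T => ((a-a-a))-T => ((a-a-a))-a

E => E-T   [E → E - T]
E-T => T-T   [E → T]
T-T => (E)-T   [T → ( E )]
(E)-T => (T)-T   [E → T]
(T)-T => ((E))-T   [T → ( E )]
((E))-T => ((E-T))-T   [E → E - T]
((E-T))-T => ((E-T-T))-T   [E → E - T]
((E-T-T))-T => ((T-T-T))-T   [E → T]
((T-T-T))-T => ((a-T-T))-T   [T → a]
((a-T-T))-T => ((a-a-T))-T   [T → a]
((a-a-T))-T => ((a-a-a))-T   [T → a]
((a-a-a))-T => ((a-a-a))-a   [T → a]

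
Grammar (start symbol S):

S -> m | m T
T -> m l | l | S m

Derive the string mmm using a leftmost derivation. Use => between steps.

S => mT   [S -> m T]
mT => mSm   [T -> S m]
mSm => mmm   [S -> m]

S=>mT=>mSm=>mmm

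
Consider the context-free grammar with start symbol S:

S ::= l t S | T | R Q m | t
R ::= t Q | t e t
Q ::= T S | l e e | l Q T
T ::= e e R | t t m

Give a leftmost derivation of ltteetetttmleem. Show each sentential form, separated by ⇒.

S⇒ltS⇒ltRQm⇒lttQQm⇒lttTSQm⇒ltteeRSQm⇒ltteetetSQm⇒ltteetetTQm⇒ltteetetttmQm⇒ltteetetttmleem

S ⇒ ltS   [S ::= l t S]
ltS ⇒ ltRQm   [S ::= R Q m]
ltRQm ⇒ lttQQm   [R ::= t Q]
lttQQm ⇒ lttTSQm   [Q ::= T S]
lttTSQm ⇒ ltteeRSQm   [T ::= e e R]
ltteeRSQm ⇒ ltteetetSQm   [R ::= t e t]
ltteetetSQm ⇒ ltteetetTQm   [S ::= T]
ltteetetTQm ⇒ ltteetetttmQm   [T ::= t t m]
ltteetetttmQm ⇒ ltteetetttmleem   [Q ::= l e e]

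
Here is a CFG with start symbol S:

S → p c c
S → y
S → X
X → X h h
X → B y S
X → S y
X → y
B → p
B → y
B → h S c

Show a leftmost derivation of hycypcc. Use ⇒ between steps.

S ⇒ X ⇒ ByS ⇒ hScyS ⇒ hycyS ⇒ hycypcc

S ⇒ X   [S → X]
X ⇒ ByS   [X → B y S]
ByS ⇒ hScyS   [B → h S c]
hScyS ⇒ hycyS   [S → y]
hycyS ⇒ hycypcc   [S → p c c]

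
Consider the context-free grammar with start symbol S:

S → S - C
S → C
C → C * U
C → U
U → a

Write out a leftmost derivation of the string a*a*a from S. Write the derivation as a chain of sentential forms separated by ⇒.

S⇒C⇒C*U⇒C*U*U⇒U*U*U⇒a*U*U⇒a*a*U⇒a*a*a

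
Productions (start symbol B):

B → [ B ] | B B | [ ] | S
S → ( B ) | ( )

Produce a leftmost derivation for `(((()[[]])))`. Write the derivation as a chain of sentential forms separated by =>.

B => S => (B) => (S) => ((B)) => ((S)) => (((B))) => (((BB))) => (((SB))) => (((()B))) => (((()[B]))) => (((()[[]])))

B => S   [B → S]
S => (B)   [S → ( B )]
(B) => (S)   [B → S]
(S) => ((B))   [S → ( B )]
((B)) => ((S))   [B → S]
((S)) => (((B)))   [S → ( B )]
(((B))) => (((BB)))   [B → B B]
(((BB))) => (((SB)))   [B → S]
(((SB))) => (((()B)))   [S → ( )]
(((()B))) => (((()[B])))   [B → [ B ]]
(((()[B]))) => (((()[[]])))   [B → [ ]]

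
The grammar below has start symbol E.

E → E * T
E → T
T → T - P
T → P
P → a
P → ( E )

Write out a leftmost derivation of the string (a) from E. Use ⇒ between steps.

E ⇒ T   [E → T]
T ⇒ P   [T → P]
P ⇒ (E)   [P → ( E )]
(E) ⇒ (T)   [E → T]
(T) ⇒ (P)   [T → P]
(P) ⇒ (a)   [P → a]

E ⇒ T ⇒ P ⇒ (E) ⇒ (T) ⇒ (P) ⇒ (a)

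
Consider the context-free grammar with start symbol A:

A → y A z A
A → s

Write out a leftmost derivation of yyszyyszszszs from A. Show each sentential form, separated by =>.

A => yAzA   [A → y A z A]
yAzA => yyAzAzA   [A → y A z A]
yyAzAzA => yyszAzA   [A → s]
yyszAzA => yyszyAzAzA   [A → y A z A]
yyszyAzAzA => yyszyyAzAzAzA   [A → y A z A]
yyszyyAzAzAzA => yyszyyszAzAzA   [A → s]
yyszyyszAzAzA => yyszyyszszAzA   [A → s]
yyszyyszszAzA => yyszyyszszszA   [A → s]
yyszyyszszszA => yyszyyszszszs   [A → s]

A => yAzA => yyAzAzA => yyszAzA => yyszyAzAzA => yyszyyAzAzAzA => yyszyyszAzAzA => yyszyyszszAzA => yyszyyszszszA => yyszyyszszszs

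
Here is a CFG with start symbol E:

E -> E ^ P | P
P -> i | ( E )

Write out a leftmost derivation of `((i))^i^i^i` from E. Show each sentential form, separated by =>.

E=>E^P=>E^P^P=>E^P^P^P=>P^P^P^P=>(E)^P^P^P=>(P)^P^P^P=>((E))^P^P^P=>((P))^P^P^P=>((i))^P^P^P=>((i))^i^P^P=>((i))^i^i^P=>((i))^i^i^i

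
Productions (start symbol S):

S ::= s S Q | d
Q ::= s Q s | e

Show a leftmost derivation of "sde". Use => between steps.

S => sSQ   [S ::= s S Q]
sSQ => sdQ   [S ::= d]
sdQ => sde   [Q ::= e]

S => sSQ => sdQ => sde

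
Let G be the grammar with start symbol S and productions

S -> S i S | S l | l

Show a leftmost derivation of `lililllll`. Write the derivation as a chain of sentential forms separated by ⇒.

S ⇒ Sl ⇒ Sll ⇒ Slll ⇒ Sllll ⇒ SiSllll ⇒ liSllll ⇒ liSiSllll ⇒ liliSllll ⇒ lililllll

S ⇒ Sl   [S -> S l]
Sl ⇒ Sll   [S -> S l]
Sll ⇒ Slll   [S -> S l]
Slll ⇒ Sllll   [S -> S l]
Sllll ⇒ SiSllll   [S -> S i S]
SiSllll ⇒ liSllll   [S -> l]
liSllll ⇒ liSiSllll   [S -> S i S]
liSiSllll ⇒ liliSllll   [S -> l]
liliSllll ⇒ lililllll   [S -> l]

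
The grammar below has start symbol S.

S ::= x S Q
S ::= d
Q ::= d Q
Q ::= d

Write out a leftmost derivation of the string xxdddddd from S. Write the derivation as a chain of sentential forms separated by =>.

S => xSQ   [S ::= x S Q]
xSQ => xxSQQ   [S ::= x S Q]
xxSQQ => xxdQQ   [S ::= d]
xxdQQ => xxddQ   [Q ::= d]
xxddQ => xxdddQ   [Q ::= d Q]
xxdddQ => xxddddQ   [Q ::= d Q]
xxddddQ => xxdddddQ   [Q ::= d Q]
xxdddddQ => xxdddddd   [Q ::= d]

S => xSQ => xxSQQ => xxdQQ => xxddQ => xxdddQ => xxddddQ => xxdddddQ => xxdddddd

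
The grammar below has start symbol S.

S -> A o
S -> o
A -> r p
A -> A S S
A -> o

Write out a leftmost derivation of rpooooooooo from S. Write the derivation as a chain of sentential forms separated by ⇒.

S ⇒ Ao ⇒ ASSo ⇒ ASSSSo ⇒ ASSSSSSo ⇒ ASSSSSSSSo ⇒ rpSSSSSSSSo ⇒ rpoSSSSSSSo ⇒ rpooSSSSSSo ⇒ rpoooSSSSSo ⇒ rpooooSSSSo ⇒ rpoooooSSSo ⇒ rpooooooSSo ⇒ rpoooooooSo ⇒ rpooooooooo

S ⇒ Ao   [S -> A o]
Ao ⇒ ASSo   [A -> A S S]
ASSo ⇒ ASSSSo   [A -> A S S]
ASSSSo ⇒ ASSSSSSo   [A -> A S S]
ASSSSSSo ⇒ ASSSSSSSSo   [A -> A S S]
ASSSSSSSSo ⇒ rpSSSSSSSSo   [A -> r p]
rpSSSSSSSSo ⇒ rpoSSSSSSSo   [S -> o]
rpoSSSSSSSo ⇒ rpooSSSSSSo   [S -> o]
rpooSSSSSSo ⇒ rpoooSSSSSo   [S -> o]
rpoooSSSSSo ⇒ rpooooSSSSo   [S -> o]
rpooooSSSSo ⇒ rpoooooSSSo   [S -> o]
rpoooooSSSo ⇒ rpooooooSSo   [S -> o]
rpooooooSSo ⇒ rpoooooooSo   [S -> o]
rpoooooooSo ⇒ rpooooooooo   [S -> o]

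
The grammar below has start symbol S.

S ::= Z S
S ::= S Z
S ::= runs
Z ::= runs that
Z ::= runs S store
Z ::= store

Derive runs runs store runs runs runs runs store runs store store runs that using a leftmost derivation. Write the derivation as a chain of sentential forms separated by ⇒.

S ⇒ S Z   [S ::= S Z]
S Z ⇒ S Z Z   [S ::= S Z]
S Z Z ⇒ Z S Z Z   [S ::= Z S]
Z S Z Z ⇒ runs S store S Z Z   [Z ::= runs S store]
runs S store S Z Z ⇒ runs runs store S Z Z   [S ::= runs]
runs runs store S Z Z ⇒ runs runs store S Z Z Z   [S ::= S Z]
runs runs store S Z Z Z ⇒ runs runs store runs Z Z Z   [S ::= runs]
runs runs store runs Z Z Z ⇒ runs runs store runs runs S store Z Z   [Z ::= runs S store]
runs runs store runs runs S store Z Z ⇒ runs runs store runs runs Z S store Z Z   [S ::= Z S]
runs runs store runs runs Z S store Z Z ⇒ runs runs store runs runs runs S store S store Z Z   [Z ::= runs S store]
runs runs store runs runs runs S store S store Z Z ⇒ runs runs store runs runs runs runs store S store Z Z   [S ::= runs]
runs runs store runs runs runs runs store S store Z Z ⇒ runs runs store runs runs runs runs store runs store Z Z   [S ::= runs]
runs runs store runs runs runs runs store runs store Z Z ⇒ runs runs store runs runs runs runs store runs store store Z   [Z ::= store]
runs runs store runs runs runs runs store runs store store Z ⇒ runs runs store runs runs runs runs store runs store store runs that   [Z ::= runs that]

S ⇒ S Z ⇒ S Z Z ⇒ Z S Z Z ⇒ runs S store S Z Z ⇒ runs runs store S Z Z ⇒ runs runs store S Z Z Z ⇒ runs runs store runs Z Z Z ⇒ runs runs store runs runs S store Z Z ⇒ runs runs store runs runs Z S store Z Z ⇒ runs runs store runs runs runs S store S store Z Z ⇒ runs runs store runs runs runs runs store S store Z Z ⇒ runs runs store runs runs runs runs store runs store Z Z ⇒ runs runs store runs runs runs runs store runs store store Z ⇒ runs runs store runs runs runs runs store runs store store runs that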